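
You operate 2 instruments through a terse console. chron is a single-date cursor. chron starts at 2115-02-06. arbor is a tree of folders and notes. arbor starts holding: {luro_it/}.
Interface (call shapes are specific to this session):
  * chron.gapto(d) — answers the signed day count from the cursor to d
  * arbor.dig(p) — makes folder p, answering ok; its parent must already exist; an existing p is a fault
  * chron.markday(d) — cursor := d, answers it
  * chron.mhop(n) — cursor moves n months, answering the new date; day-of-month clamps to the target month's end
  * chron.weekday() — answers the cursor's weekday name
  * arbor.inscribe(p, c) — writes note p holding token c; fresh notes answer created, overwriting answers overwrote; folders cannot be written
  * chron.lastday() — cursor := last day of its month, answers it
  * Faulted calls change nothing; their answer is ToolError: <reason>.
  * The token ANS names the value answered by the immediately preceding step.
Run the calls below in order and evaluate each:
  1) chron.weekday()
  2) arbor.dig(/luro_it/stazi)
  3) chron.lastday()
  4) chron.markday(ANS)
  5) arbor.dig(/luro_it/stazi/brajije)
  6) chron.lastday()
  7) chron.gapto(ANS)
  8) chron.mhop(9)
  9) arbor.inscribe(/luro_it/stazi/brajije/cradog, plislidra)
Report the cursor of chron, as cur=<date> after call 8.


·→ chron.weekday()
·← Wednesday
·→ arbor.dig(p: /luro_it/stazi)
·← ok
·→ chron.lastday()
·← 2115-02-28
·→ chron.markday(d: ANS)
·← 2115-02-28
·→ arbor.dig(p: /luro_it/stazi/brajije)
·← ok
·→ chron.lastday()
·← 2115-02-28
·→ chron.gapto(d: ANS)
·← 0
·→ chron.mhop(n: 9)
·← 2115-11-28
·→ arbor.inscribe(p: /luro_it/stazi/brajije/cradog, c: plislidra)
·← created

Answer: cur=2115-11-28


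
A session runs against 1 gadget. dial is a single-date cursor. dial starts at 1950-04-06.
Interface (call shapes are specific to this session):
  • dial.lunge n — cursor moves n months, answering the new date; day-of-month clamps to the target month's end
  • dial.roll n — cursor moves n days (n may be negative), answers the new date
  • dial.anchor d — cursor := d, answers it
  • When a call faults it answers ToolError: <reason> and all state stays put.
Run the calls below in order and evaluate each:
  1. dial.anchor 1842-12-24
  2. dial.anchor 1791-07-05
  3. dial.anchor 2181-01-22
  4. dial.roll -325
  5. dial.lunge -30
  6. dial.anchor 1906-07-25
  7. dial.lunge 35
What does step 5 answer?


Answer: 2177-09-03

Derivation:
Next I call dial.anchor with d=1842-12-24, yielding 1842-12-24.
I invoke dial.anchor with d=1791-07-05: 1791-07-05.
Invoking dial.anchor with d=2181-01-22, and observe 2181-01-22.
Using dial.roll with n=-325, which returns 2180-03-03.
I call dial.lunge with n=-30, giving 2177-09-03.
I invoke dial.anchor with d=1906-07-25, yielding 1906-07-25.
Then dial.lunge with n=35, which returns 1909-06-25.


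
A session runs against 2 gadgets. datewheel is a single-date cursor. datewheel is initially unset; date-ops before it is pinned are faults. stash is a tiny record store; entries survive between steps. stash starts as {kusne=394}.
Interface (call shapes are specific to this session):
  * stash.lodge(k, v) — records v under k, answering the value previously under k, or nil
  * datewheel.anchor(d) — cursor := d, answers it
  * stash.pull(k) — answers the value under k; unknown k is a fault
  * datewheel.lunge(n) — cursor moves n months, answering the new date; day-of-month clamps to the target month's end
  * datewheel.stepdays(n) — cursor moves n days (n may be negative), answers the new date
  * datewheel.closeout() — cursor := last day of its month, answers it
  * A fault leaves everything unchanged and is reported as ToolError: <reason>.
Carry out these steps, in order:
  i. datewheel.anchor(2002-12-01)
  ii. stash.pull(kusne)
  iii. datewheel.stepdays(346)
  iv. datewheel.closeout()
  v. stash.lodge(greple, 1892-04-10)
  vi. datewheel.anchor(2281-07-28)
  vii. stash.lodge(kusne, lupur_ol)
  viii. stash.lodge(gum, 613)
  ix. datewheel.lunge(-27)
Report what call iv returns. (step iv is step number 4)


-> datewheel.anchor(d: 2002-12-01)
<- 2002-12-01
-> stash.pull(k: kusne)
<- 394
-> datewheel.stepdays(n: 346)
<- 2003-11-12
-> datewheel.closeout()
<- 2003-11-30
-> stash.lodge(k: greple, v: 1892-04-10)
<- nil
-> datewheel.anchor(d: 2281-07-28)
<- 2281-07-28
-> stash.lodge(k: kusne, v: lupur_ol)
<- 394
-> stash.lodge(k: gum, v: 613)
<- nil
-> datewheel.lunge(n: -27)
<- 2279-04-28

Answer: 2003-11-30


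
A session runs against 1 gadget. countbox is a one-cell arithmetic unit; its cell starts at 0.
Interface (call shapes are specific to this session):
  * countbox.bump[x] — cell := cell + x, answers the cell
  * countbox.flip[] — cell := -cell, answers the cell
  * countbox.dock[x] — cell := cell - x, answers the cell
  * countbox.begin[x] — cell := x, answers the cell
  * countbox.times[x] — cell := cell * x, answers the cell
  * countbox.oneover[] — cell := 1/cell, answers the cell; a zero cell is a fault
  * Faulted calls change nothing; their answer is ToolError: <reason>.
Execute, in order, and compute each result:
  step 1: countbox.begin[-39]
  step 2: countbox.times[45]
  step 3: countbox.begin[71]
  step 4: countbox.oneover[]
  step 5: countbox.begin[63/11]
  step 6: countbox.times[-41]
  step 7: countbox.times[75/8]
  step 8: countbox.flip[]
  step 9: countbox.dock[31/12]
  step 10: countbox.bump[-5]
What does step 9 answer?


→ countbox.begin(x='-39')
← -39
→ countbox.times(x='45')
← -1755
→ countbox.begin(x='71')
← 71
→ countbox.oneover()
← 1/71
→ countbox.begin(x='63/11')
← 63/11
→ countbox.times(x='-41')
← -2583/11
→ countbox.times(x='75/8')
← -193725/88
→ countbox.flip()
← 193725/88
→ countbox.dock(x='31/12')
← 580493/264
→ countbox.bump(x='-5')
← 579173/264

Answer: 580493/264


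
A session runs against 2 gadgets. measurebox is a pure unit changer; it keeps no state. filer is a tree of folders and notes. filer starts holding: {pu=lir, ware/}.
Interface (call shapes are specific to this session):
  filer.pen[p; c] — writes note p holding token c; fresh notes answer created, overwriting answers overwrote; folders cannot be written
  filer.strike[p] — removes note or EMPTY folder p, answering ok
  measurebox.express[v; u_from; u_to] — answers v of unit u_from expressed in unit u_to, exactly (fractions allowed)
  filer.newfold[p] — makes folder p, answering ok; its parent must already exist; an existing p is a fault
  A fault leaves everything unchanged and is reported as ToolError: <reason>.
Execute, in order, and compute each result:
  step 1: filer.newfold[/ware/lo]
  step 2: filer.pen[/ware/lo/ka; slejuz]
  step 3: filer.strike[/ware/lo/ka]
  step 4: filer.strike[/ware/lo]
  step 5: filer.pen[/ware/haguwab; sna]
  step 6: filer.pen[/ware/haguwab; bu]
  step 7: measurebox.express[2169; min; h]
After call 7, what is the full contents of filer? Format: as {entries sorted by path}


$ filer.newfold p='/ware/lo'
= ok
$ filer.pen p='/ware/lo/ka' c='slejuz'
= created
$ filer.strike p='/ware/lo/ka'
= ok
$ filer.strike p='/ware/lo'
= ok
$ filer.pen p='/ware/haguwab' c='sna'
= created
$ filer.pen p='/ware/haguwab' c='bu'
= overwrote
$ measurebox.express v='2169' u_from='min' u_to='h'
= 723/20

Answer: {pu=lir, ware/, ware/haguwab=bu}


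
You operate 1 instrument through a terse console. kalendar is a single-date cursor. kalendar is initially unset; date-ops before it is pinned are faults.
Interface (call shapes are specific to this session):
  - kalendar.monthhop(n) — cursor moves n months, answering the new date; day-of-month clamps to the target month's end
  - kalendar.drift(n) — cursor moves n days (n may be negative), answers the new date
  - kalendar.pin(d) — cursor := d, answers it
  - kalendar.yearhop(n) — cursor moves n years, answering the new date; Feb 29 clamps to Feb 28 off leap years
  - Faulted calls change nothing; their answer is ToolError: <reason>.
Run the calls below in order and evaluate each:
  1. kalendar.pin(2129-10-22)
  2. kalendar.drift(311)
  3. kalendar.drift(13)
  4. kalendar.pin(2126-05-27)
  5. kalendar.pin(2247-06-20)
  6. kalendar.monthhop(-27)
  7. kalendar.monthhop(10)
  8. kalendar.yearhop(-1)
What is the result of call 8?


Answer: 2245-01-20

Derivation:
! 1. kalendar.pin(d=2129-10-22) -> 2129-10-22
! 2. kalendar.drift(n=311) -> 2130-08-29
! 3. kalendar.drift(n=13) -> 2130-09-11
! 4. kalendar.pin(d=2126-05-27) -> 2126-05-27
! 5. kalendar.pin(d=2247-06-20) -> 2247-06-20
! 6. kalendar.monthhop(n=-27) -> 2245-03-20
! 7. kalendar.monthhop(n=10) -> 2246-01-20
! 8. kalendar.yearhop(n=-1) -> 2245-01-20


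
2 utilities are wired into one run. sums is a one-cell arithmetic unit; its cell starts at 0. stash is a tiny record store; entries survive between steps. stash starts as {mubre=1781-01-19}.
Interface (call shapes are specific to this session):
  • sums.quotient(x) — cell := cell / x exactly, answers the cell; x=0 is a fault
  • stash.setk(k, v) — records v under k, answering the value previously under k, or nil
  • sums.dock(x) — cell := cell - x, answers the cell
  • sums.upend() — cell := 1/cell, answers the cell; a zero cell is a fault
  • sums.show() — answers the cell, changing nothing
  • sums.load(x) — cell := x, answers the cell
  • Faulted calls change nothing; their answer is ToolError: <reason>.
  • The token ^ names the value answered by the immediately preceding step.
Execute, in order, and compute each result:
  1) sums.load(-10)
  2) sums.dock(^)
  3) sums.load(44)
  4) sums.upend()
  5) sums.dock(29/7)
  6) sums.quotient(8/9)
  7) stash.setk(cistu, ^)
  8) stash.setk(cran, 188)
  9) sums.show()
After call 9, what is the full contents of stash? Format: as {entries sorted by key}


>> sums.load(x: -10)
<< -10
>> sums.dock(x: ^)
<< 0
>> sums.load(x: 44)
<< 44
>> sums.upend()
<< 1/44
>> sums.dock(x: 29/7)
<< -1269/308
>> sums.quotient(x: 8/9)
<< -11421/2464
>> stash.setk(k: cistu, v: ^)
<< nil
>> stash.setk(k: cran, v: 188)
<< nil
>> sums.show()
<< -11421/2464

Answer: {cistu=-11421/2464, cran=188, mubre=1781-01-19}


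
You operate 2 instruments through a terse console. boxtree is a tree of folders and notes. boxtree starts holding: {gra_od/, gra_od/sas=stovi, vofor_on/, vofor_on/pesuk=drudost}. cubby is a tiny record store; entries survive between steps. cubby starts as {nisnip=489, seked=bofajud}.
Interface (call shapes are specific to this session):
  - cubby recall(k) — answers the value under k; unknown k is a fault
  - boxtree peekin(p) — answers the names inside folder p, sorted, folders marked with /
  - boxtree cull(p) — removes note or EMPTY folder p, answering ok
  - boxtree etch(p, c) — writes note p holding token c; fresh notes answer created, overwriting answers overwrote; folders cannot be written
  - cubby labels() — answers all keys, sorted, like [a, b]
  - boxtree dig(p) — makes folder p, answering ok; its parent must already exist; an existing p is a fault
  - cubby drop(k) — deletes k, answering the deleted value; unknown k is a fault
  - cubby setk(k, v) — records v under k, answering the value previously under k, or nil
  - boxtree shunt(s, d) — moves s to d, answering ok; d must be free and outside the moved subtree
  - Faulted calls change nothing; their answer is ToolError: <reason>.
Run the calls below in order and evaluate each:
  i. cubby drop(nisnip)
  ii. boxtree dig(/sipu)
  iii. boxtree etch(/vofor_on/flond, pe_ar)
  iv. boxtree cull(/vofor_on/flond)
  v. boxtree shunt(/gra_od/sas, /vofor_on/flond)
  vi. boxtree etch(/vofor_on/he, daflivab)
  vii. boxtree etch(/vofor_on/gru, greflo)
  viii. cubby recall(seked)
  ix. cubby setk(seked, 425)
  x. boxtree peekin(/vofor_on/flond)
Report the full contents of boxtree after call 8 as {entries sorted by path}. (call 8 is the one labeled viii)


Answer: {gra_od/, sipu/, vofor_on/, vofor_on/flond=stovi, vofor_on/gru=greflo, vofor_on/he=daflivab, vofor_on/pesuk=drudost}

Derivation:
→ cubby drop(k='nisnip')
← 489
→ boxtree dig(p='/sipu')
← ok
→ boxtree etch(p='/vofor_on/flond', c='pe_ar')
← created
→ boxtree cull(p='/vofor_on/flond')
← ok
→ boxtree shunt(s='/gra_od/sas', d='/vofor_on/flond')
← ok
→ boxtree etch(p='/vofor_on/he', c='daflivab')
← created
→ boxtree etch(p='/vofor_on/gru', c='greflo')
← created
→ cubby recall(k='seked')
← bofajud
→ cubby setk(k='seked', v='425')
← bofajud
→ boxtree peekin(p='/vofor_on/flond')
← ToolError: not a directory


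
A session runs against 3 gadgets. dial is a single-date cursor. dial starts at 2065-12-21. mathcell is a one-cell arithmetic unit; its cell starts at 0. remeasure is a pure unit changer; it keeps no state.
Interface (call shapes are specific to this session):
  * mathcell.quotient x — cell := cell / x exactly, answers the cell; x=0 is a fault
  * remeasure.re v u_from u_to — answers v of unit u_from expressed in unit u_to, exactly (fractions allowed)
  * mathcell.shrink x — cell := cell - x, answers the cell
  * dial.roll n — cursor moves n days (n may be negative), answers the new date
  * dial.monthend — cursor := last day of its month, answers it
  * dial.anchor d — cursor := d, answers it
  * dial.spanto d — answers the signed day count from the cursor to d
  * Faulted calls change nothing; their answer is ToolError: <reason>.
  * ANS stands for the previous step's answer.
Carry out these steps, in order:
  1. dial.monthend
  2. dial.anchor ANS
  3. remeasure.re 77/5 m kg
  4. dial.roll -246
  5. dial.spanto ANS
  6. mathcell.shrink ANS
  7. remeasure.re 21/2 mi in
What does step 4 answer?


% dial.monthend
= 2065-12-31
% dial.anchor d='ANS'
= 2065-12-31
% remeasure.re v='77/5' u_from='m' u_to='kg'
= ToolError: incompatible units
% dial.roll n='-246'
= 2065-04-29
% dial.spanto d='ANS'
= 0
% mathcell.shrink x='ANS'
= 0
% remeasure.re v='21/2' u_from='mi' u_to='in'
= 665280

Answer: 2065-04-29


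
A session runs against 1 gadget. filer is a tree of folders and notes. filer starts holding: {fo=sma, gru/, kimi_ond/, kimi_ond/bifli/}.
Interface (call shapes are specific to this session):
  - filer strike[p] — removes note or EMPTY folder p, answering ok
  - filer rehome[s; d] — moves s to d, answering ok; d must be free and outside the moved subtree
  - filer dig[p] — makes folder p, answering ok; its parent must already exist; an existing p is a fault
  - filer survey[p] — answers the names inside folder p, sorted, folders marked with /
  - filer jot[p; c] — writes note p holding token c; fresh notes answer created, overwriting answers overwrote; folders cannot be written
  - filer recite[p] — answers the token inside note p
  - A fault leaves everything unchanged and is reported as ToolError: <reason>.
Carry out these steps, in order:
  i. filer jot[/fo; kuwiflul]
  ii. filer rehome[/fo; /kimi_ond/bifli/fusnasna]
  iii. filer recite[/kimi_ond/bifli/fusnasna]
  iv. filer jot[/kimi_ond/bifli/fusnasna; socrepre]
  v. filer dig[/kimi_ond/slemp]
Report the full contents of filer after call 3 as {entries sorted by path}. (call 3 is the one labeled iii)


Answer: {gru/, kimi_ond/, kimi_ond/bifli/, kimi_ond/bifli/fusnasna=kuwiflul}

Derivation:
Now I run filer jot(/fo, kuwiflul), and get overwrote.
Using filer rehome(/fo, /kimi_ond/bifli/fusnasna), and observe ok.
I run filer recite(/kimi_ond/bifli/fusnasna), and get kuwiflul.
Calling filer jot(/kimi_ond/bifli/fusnasna, socrepre), and see overwrote.
I invoke filer dig(/kimi_ond/slemp), — result: ok.


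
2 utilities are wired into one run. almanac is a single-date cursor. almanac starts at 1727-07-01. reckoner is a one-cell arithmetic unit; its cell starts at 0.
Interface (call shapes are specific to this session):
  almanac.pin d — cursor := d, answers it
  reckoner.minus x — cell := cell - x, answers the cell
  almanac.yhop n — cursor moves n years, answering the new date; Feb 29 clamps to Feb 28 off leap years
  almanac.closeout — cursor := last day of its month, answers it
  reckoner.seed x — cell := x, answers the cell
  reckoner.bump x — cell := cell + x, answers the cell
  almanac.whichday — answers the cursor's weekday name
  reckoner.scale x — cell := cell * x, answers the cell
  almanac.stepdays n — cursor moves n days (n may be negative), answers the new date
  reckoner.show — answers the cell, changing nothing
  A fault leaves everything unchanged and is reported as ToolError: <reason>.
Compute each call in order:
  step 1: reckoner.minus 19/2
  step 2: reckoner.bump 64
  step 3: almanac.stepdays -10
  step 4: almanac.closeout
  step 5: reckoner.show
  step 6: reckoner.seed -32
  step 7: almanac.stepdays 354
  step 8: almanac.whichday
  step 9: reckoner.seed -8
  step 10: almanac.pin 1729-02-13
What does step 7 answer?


Answer: 1728-06-18

Derivation:
I run minus with 19/2, and get -19/2.
Next I call bump with 64, which returns 109/2.
I try stepdays with -10, and see 1727-06-21.
I invoke closeout(), giving 1727-06-30.
I use show, giving 109/2.
Invoking seed with -32, → -32.
I try stepdays with 354, → 1728-06-18.
I run whichday, and observe Friday.
Using seed with -8, and observe -8.
I call pin with 1729-02-13, which returns 1729-02-13.


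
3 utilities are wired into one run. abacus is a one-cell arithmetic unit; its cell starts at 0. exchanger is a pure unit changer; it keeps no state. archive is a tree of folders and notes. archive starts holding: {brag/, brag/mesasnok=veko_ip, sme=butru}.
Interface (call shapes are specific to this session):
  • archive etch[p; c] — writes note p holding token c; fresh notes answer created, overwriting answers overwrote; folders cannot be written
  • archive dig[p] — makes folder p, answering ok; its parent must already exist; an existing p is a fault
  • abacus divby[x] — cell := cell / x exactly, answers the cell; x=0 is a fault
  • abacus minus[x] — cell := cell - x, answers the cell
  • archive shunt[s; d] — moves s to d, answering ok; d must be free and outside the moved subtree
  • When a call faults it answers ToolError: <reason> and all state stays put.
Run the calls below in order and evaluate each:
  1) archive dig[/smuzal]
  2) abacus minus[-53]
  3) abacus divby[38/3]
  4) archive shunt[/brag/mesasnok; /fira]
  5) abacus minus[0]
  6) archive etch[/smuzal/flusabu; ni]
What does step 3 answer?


Answer: 159/38

Derivation:
·→ archive dig(/smuzal)
·← ok
·→ abacus minus(-53)
·← 53
·→ abacus divby(38/3)
·← 159/38
·→ archive shunt(/brag/mesasnok, /fira)
·← ok
·→ abacus minus(0)
·← 159/38
·→ archive etch(/smuzal/flusabu, ni)
·← created


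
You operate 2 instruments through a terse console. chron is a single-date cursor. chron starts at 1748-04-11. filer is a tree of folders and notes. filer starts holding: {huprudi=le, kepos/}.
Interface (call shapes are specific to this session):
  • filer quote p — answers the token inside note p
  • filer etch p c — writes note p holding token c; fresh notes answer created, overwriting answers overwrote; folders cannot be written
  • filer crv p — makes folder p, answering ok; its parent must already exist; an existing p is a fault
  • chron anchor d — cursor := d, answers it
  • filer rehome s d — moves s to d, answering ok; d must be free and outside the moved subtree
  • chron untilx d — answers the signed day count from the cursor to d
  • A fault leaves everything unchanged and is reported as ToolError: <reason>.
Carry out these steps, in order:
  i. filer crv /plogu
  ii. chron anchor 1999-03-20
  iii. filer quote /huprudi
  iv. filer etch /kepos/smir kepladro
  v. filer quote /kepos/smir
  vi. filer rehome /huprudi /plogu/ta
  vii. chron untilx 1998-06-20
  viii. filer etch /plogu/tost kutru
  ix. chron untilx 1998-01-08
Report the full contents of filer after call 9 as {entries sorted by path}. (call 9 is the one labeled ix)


Act: filer crv[p=/plogu]
Obs: ok
Act: chron anchor[d=1999-03-20]
Obs: 1999-03-20
Act: filer quote[p=/huprudi]
Obs: le
Act: filer etch[p=/kepos/smir; c=kepladro]
Obs: created
Act: filer quote[p=/kepos/smir]
Obs: kepladro
Act: filer rehome[s=/huprudi; d=/plogu/ta]
Obs: ok
Act: chron untilx[d=1998-06-20]
Obs: -273
Act: filer etch[p=/plogu/tost; c=kutru]
Obs: created
Act: chron untilx[d=1998-01-08]
Obs: -436

Answer: {kepos/, kepos/smir=kepladro, plogu/, plogu/ta=le, plogu/tost=kutru}


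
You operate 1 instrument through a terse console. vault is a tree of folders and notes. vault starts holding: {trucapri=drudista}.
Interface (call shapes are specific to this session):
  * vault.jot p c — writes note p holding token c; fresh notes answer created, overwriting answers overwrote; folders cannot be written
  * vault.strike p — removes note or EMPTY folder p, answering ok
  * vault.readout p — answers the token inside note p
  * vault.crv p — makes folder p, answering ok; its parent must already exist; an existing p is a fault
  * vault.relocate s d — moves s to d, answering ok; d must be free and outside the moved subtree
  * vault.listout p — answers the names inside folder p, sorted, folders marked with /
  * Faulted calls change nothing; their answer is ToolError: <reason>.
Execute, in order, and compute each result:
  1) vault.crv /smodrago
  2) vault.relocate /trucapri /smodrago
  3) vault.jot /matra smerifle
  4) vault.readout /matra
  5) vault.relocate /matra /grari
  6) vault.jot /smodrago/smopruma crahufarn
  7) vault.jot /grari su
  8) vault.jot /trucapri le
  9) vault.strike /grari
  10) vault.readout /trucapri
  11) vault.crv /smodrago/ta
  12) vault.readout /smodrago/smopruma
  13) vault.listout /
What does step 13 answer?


// vault.crv(p='/smodrago') ~> ok
// vault.relocate(s='/trucapri', d='/smodrago') ~> ToolError: exists
// vault.jot(p='/matra', c='smerifle') ~> created
// vault.readout(p='/matra') ~> smerifle
// vault.relocate(s='/matra', d='/grari') ~> ok
// vault.jot(p='/smodrago/smopruma', c='crahufarn') ~> created
// vault.jot(p='/grari', c='su') ~> overwrote
// vault.jot(p='/trucapri', c='le') ~> overwrote
// vault.strike(p='/grari') ~> ok
// vault.readout(p='/trucapri') ~> le
// vault.crv(p='/smodrago/ta') ~> ok
// vault.readout(p='/smodrago/smopruma') ~> crahufarn
// vault.listout(p='/') ~> [smodrago/, trucapri]

Answer: [smodrago/, trucapri]


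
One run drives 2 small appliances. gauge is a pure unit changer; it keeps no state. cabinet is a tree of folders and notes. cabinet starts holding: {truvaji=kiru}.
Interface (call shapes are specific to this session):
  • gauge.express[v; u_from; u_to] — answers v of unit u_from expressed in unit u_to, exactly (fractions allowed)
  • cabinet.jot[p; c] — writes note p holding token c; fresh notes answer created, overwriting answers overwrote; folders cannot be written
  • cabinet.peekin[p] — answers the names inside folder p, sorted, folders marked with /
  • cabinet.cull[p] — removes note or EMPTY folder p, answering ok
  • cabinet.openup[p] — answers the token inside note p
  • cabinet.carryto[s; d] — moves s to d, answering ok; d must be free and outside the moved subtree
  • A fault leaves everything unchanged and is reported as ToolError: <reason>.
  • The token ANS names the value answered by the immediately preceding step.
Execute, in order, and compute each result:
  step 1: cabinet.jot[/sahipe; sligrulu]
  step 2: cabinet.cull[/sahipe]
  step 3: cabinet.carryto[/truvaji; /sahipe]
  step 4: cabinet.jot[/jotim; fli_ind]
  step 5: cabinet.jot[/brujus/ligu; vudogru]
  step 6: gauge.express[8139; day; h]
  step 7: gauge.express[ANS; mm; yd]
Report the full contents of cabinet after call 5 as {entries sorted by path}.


I invoke cabinet.jot(p=/sahipe, c=sligrulu), — result: created.
Now I run cabinet.cull(p=/sahipe), — result: ok.
I use cabinet.carryto(s=/truvaji, d=/sahipe): ok.
I try cabinet.jot(p=/jotim, c=fli_ind), and see created.
I run cabinet.jot(p=/brujus/ligu, c=vudogru), and see ToolError: no parent.
I call gauge.express(v=8139, u_from=day, u_to=h), and get 195336.
Now I run gauge.express(v=ANS, u_from=mm, u_to=yd), and get 27130/127.

Answer: {jotim=fli_ind, sahipe=kiru}


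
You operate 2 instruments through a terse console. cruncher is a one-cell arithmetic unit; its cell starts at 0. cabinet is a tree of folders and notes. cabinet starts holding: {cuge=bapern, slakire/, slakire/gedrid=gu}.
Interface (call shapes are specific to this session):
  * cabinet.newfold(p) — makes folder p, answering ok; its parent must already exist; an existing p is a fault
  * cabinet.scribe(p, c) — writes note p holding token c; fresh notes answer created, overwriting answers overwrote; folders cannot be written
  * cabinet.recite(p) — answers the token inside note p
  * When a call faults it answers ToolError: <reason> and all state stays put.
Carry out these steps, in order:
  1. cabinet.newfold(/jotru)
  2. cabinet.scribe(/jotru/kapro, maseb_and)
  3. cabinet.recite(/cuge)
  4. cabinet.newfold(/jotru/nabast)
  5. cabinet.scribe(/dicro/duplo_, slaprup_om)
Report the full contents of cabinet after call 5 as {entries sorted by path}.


I call cabinet.newfold with p→/jotru, yielding ok.
Calling cabinet.scribe with p→/jotru/kapro, c→maseb_and, — result: created.
Using cabinet.recite with p→/cuge, and observe bapern.
I try cabinet.newfold with p→/jotru/nabast: ok.
I run cabinet.scribe with p→/dicro/duplo_, c→slaprup_om, and observe ToolError: no parent.

Answer: {cuge=bapern, jotru/, jotru/kapro=maseb_and, jotru/nabast/, slakire/, slakire/gedrid=gu}


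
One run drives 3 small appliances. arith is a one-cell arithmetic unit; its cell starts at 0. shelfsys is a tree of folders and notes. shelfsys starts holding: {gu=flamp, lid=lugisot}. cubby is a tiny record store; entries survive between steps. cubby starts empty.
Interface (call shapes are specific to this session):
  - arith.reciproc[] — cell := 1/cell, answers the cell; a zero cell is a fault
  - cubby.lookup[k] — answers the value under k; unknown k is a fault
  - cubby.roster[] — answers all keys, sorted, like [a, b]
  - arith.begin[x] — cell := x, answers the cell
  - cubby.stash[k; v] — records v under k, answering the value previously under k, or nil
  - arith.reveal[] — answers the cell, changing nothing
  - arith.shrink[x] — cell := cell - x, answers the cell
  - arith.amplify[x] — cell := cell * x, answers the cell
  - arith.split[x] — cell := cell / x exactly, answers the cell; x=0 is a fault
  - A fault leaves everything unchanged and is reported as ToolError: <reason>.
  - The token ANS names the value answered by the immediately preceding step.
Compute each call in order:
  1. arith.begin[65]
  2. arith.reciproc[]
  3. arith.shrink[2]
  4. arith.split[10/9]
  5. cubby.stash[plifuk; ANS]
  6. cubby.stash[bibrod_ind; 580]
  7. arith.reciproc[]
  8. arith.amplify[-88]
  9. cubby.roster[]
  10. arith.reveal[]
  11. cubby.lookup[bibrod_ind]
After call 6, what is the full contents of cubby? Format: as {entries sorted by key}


→ arith.begin(x='65')
← 65
→ arith.reciproc()
← 1/65
→ arith.shrink(x='2')
← -129/65
→ arith.split(x='10/9')
← -1161/650
→ cubby.stash(k='plifuk', v='ANS')
← nil
→ cubby.stash(k='bibrod_ind', v='580')
← nil
→ arith.reciproc()
← -650/1161
→ arith.amplify(x='-88')
← 57200/1161
→ cubby.roster()
← [bibrod_ind, plifuk]
→ arith.reveal()
← 57200/1161
→ cubby.lookup(k='bibrod_ind')
← 580

Answer: {bibrod_ind=580, plifuk=-1161/650}


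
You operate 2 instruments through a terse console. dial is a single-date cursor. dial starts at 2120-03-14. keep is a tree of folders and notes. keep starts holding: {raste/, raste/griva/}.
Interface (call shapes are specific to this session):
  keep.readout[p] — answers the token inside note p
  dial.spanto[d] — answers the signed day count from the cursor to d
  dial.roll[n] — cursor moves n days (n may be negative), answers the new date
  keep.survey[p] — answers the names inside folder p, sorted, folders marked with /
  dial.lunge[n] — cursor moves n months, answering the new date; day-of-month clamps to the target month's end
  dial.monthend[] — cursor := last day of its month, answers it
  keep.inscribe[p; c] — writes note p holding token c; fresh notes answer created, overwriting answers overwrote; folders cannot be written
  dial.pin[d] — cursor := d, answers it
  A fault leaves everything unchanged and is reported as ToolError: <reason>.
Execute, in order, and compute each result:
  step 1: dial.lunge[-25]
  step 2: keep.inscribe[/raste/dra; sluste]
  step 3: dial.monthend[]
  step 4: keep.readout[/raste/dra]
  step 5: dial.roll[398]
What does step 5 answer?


[in] dial.lunge -25
  2118-02-14
[in] keep.inscribe /raste/dra sluste
  created
[in] dial.monthend
  2118-02-28
[in] keep.readout /raste/dra
  sluste
[in] dial.roll 398
  2119-04-02

Answer: 2119-04-02


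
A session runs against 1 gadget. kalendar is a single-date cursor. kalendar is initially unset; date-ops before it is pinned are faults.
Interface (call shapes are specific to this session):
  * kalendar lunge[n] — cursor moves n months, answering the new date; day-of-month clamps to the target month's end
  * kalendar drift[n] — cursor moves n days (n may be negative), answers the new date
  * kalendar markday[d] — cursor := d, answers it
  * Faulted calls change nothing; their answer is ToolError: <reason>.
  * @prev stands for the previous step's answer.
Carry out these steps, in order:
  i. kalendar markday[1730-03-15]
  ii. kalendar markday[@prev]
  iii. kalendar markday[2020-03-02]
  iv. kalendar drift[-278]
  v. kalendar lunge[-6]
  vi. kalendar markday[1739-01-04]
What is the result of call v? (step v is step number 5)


I call kalendar markday with d→1730-03-15, giving 1730-03-15.
Invoking kalendar markday with d→@prev, — result: 1730-03-15.
Calling kalendar markday with d→2020-03-02, and observe 2020-03-02.
I call kalendar drift with n→-278, — result: 2019-05-29.
Invoking kalendar lunge with n→-6: 2018-11-29.
I try kalendar markday with d→1739-01-04, and observe 1739-01-04.

Answer: 2018-11-29


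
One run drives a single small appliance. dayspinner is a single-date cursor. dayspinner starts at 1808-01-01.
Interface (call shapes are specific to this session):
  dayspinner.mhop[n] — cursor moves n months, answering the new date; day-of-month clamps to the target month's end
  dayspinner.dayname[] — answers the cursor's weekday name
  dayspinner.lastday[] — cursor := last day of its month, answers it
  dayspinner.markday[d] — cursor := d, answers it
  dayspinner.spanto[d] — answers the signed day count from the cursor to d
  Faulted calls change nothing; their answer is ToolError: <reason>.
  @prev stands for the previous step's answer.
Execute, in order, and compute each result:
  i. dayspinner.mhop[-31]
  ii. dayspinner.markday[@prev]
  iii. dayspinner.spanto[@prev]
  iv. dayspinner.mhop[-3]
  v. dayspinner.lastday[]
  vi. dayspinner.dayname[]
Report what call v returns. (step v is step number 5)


Answer: 1805-03-31

Derivation:
! 1. dayspinner.mhop(-31) == 1805-06-01
! 2. dayspinner.markday(@prev) == 1805-06-01
! 3. dayspinner.spanto(@prev) == 0
! 4. dayspinner.mhop(-3) == 1805-03-01
! 5. dayspinner.lastday() == 1805-03-31
! 6. dayspinner.dayname() == Sunday


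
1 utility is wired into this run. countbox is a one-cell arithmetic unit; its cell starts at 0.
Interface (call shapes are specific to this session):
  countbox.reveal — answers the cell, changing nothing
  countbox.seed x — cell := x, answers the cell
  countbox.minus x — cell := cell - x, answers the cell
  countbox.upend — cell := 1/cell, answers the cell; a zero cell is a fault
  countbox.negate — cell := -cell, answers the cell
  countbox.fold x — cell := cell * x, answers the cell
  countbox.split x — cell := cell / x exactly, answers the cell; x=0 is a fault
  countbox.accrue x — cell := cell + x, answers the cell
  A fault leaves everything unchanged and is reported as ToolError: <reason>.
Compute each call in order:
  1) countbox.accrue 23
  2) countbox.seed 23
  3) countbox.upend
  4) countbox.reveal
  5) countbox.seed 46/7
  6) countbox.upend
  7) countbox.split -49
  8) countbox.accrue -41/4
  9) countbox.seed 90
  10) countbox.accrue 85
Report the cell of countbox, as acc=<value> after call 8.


Answer: acc=-6603/644

Derivation:
Calling accrue using x=23: 23.
I try seed using x=23, and observe 23.
I invoke upend, yielding 1/23.
Calling reveal(), and get 1/23.
I use seed using x=46/7, → 46/7.
I invoke upend, and observe 7/46.
I run split using x=-49, and get -1/322.
I try accrue using x=-41/4, → -6603/644.
I invoke seed using x=90, — result: 90.
I run accrue using x=85, and observe 175.


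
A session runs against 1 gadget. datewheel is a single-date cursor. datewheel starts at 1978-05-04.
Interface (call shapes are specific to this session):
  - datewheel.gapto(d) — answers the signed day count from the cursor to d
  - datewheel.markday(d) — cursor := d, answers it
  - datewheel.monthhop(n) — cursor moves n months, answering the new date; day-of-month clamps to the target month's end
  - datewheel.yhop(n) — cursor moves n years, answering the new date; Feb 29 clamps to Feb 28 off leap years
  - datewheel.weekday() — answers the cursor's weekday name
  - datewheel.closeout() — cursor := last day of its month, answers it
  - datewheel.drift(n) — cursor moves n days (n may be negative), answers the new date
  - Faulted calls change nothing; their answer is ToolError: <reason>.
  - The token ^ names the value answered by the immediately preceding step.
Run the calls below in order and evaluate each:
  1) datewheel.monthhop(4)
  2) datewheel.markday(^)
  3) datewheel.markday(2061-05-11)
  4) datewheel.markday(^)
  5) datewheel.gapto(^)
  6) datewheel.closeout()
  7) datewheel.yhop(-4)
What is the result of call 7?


Answer: 2057-05-31

Derivation:
CALL monthhop[n: 4]
RET  1978-09-04
CALL markday[d: ^]
RET  1978-09-04
CALL markday[d: 2061-05-11]
RET  2061-05-11
CALL markday[d: ^]
RET  2061-05-11
CALL gapto[d: ^]
RET  0
CALL closeout[]
RET  2061-05-31
CALL yhop[n: -4]
RET  2057-05-31


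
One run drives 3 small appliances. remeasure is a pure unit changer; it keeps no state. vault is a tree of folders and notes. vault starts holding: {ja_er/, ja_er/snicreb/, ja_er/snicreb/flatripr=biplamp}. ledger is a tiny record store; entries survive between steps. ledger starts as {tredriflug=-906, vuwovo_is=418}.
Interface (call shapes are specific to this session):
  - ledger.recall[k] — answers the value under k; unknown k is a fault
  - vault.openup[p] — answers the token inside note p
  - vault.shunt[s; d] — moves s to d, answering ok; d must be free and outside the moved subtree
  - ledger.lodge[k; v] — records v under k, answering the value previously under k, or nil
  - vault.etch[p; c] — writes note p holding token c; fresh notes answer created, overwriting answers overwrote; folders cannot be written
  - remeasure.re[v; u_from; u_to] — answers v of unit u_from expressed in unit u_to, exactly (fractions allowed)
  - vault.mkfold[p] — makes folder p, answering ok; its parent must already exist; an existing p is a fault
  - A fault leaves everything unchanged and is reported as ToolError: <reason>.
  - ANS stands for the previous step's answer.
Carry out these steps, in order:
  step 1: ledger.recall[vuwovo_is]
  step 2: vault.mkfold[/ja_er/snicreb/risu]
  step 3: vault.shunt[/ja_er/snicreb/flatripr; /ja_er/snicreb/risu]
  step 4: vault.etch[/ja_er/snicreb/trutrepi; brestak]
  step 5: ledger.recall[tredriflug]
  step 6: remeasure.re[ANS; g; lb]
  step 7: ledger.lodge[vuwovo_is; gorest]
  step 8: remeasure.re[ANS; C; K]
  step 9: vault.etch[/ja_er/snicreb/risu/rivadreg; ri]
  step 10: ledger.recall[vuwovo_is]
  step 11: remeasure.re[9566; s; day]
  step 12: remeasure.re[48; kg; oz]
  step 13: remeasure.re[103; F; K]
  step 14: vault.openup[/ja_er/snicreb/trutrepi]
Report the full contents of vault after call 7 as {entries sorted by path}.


CALL recall[vuwovo_is]
RET  418
CALL mkfold[/ja_er/snicreb/risu]
RET  ok
CALL shunt[/ja_er/snicreb/flatripr; /ja_er/snicreb/risu]
RET  ToolError: exists
CALL etch[/ja_er/snicreb/trutrepi; brestak]
RET  created
CALL recall[tredriflug]
RET  -906
CALL re[ANS; g; lb]
RET  -90600000/45359237
CALL lodge[vuwovo_is; gorest]
RET  418
CALL re[ANS; C; K]
RET  13823/20
CALL etch[/ja_er/snicreb/risu/rivadreg; ri]
RET  created
CALL recall[vuwovo_is]
RET  gorest
CALL re[9566; s; day]
RET  4783/43200
CALL re[48; kg; oz]
RET  76800000000/45359237
CALL re[103; F; K]
RET  56267/180
CALL openup[/ja_er/snicreb/trutrepi]
RET  brestak

Answer: {ja_er/, ja_er/snicreb/, ja_er/snicreb/flatripr=biplamp, ja_er/snicreb/risu/, ja_er/snicreb/trutrepi=brestak}


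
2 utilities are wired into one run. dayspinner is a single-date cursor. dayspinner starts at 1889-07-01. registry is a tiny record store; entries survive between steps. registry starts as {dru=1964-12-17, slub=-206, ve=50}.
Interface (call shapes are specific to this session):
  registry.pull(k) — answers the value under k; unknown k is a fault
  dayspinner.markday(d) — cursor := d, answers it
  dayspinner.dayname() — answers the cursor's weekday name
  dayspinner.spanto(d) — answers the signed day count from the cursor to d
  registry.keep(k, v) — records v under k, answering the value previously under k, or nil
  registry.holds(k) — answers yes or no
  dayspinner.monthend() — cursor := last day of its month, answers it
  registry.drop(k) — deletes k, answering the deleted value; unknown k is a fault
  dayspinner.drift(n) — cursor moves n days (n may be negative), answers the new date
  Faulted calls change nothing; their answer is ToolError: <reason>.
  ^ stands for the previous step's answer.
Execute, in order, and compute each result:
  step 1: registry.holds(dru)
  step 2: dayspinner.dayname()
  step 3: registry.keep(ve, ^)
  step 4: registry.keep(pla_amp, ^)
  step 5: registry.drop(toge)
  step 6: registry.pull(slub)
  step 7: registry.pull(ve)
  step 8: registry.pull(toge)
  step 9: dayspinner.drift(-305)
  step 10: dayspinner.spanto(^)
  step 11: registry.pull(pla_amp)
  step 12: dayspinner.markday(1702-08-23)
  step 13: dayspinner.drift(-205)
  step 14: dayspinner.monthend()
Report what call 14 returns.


[in] registry.holds k→dru
[out] yes
[in] dayspinner.dayname
[out] Monday
[in] registry.keep k→ve v→^
[out] 50
[in] registry.keep k→pla_amp v→^
[out] nil
[in] registry.drop k→toge
[out] ToolError: no such key toge
[in] registry.pull k→slub
[out] -206
[in] registry.pull k→ve
[out] Monday
[in] registry.pull k→toge
[out] ToolError: no such key toge
[in] dayspinner.drift n→-305
[out] 1888-08-30
[in] dayspinner.spanto d→^
[out] 0
[in] registry.pull k→pla_amp
[out] 50
[in] dayspinner.markday d→1702-08-23
[out] 1702-08-23
[in] dayspinner.drift n→-205
[out] 1702-01-30
[in] dayspinner.monthend
[out] 1702-01-31

Answer: 1702-01-31


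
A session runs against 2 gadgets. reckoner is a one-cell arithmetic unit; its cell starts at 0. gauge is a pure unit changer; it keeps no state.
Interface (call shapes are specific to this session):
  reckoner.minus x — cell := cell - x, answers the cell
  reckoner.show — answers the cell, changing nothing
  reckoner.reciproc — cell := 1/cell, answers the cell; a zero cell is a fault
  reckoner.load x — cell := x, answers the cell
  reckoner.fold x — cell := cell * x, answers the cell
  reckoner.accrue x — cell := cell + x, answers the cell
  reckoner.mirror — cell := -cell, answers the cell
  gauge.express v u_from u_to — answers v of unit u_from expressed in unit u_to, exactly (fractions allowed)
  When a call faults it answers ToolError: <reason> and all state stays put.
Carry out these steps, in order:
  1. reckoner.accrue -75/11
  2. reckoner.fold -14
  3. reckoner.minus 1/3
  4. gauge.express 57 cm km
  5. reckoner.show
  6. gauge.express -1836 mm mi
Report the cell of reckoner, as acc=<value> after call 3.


% accrue x='-75/11'
= -75/11
% fold x='-14'
= 1050/11
% minus x='1/3'
= 3139/33
% express v='57' u_from='cm' u_to='km'
= 57/100000
% show
= 3139/33
% express v='-1836' u_from='mm' u_to='mi'
= -51/44704

Answer: acc=3139/33
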